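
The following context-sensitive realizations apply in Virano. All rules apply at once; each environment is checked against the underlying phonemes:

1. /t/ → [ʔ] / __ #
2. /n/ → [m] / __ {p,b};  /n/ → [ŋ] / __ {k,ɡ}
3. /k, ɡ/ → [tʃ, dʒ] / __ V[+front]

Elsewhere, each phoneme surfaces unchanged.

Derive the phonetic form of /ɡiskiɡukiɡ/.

[dʒistʃiɡutʃiɡ]

/ɡ/ (word-initial): before a front vowel, so rule 3 applies → [dʒ].
/i/ — not in any rule's target class → [i].
/s/ (between /i/ and /k/): no rule targets it → [s].
/k/ (between /s/ and /i/) occurs before a front vowel → [tʃ] by rule 3.
/i/ (between /k/ and /ɡ/): no rule targets it → [i].
/ɡ/ (between /i/ and /u/) fails the environment for rule 3, so it stays [ɡ].
/u/ — not in any rule's target class → [u].
/k/ — between /u/ and /i/, before a front vowel — surfaces as [tʃ] (rule 3).
/i/ stays [i].
/ɡ/ (word-final) is in the target of rule 3 but the environment (before a front vowel) is not met → [ɡ].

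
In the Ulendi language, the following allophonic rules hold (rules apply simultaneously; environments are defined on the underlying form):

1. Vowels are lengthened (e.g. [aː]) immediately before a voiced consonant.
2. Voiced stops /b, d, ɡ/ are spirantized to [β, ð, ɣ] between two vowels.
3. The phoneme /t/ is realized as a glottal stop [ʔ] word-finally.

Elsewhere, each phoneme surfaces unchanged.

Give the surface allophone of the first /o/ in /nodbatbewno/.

[oː]

Rule 1 applies to /o/ (between /n/ and /d/: before a voiced consonant) → [oː].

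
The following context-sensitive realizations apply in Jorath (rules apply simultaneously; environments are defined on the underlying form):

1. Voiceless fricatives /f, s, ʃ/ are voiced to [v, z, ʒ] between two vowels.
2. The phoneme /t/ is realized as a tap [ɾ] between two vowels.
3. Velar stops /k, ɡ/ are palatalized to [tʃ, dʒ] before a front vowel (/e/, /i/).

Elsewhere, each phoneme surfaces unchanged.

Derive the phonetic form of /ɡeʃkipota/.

[dʒeʃtʃipoɾa]

/ɡ/ (word-initial): before a front vowel, so rule 3 applies → [dʒ].
/ʃ/ — between /e/ and /k/; rule 1 does not apply here → [ʃ].
Rule 3 applies to /k/ (between /ʃ/ and /i/: before a front vowel) → [tʃ].
/t/ meets the environment for rule 2 (between two vowels) → [ɾ].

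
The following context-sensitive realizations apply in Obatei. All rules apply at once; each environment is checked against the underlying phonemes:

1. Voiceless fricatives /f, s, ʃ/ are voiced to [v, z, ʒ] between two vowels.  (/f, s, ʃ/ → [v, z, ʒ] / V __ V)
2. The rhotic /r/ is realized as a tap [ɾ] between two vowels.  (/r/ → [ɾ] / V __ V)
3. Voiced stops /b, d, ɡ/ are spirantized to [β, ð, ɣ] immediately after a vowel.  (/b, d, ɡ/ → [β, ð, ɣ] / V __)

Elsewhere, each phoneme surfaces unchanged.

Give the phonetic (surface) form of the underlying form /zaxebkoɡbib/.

[zaxeβkoɣbiβ]

Rule 3 applies to /b/ (between /e/ and /k/: immediately after a vowel) → [β].
/ɡ/ (between /o/ and /b/): immediately after a vowel, so rule 3 applies → [ɣ].
/b/ (between /ɡ/ and /i/): rule 3 targets it, but not immediately after a vowel → unchanged [b].
Rule 3 applies to /b/ (word-final: immediately after a vowel) → [β].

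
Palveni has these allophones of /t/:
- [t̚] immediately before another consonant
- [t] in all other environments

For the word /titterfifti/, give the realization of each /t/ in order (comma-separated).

Occurrence 1 (position 1): no conditioning environment matches → elsewhere allophone [t].
Occurrence 2 (position 3): immediately before another consonant → [t̚].
Occurrence 3 (position 4): no conditioning environment matches → elsewhere allophone [t].
Occurrence 4 (position 10): no conditioning environment matches → elsewhere allophone [t].

[t], [t̚], [t], [t]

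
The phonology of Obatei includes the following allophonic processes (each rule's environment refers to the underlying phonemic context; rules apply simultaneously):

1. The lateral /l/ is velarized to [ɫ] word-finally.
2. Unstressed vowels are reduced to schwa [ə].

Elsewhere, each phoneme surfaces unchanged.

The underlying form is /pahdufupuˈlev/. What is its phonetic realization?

/p/ (word-initial) is unaffected → [p].
/a/ (between /p/ and /h/): in an unstressed syllable, so rule 2 applies → [ə].
/h/ stays [h].
/d/ stays [d].
/u/ (between /d/ and /f/) occurs in an unstressed syllable → [ə] by rule 2.
/f/ — not in any rule's target class → [f].
/u/ (between /f/ and /p/): in an unstressed syllable, so rule 2 applies → [ə].
/p/ (between /u/ and /u/) is unaffected → [p].
/u/ (between /p/ and /l/): in an unstressed syllable, so rule 2 applies → [ə].
/l/ (between /u/ and /e/) is in the target of rule 1 but the environment (word-finally) is not met → [l].
/e/ (between /l/ and /v/): rule 2 targets it, but not in an unstressed syllable → unchanged [e].
/v/ — not in any rule's target class → [v].

[pəhdəfəpəˈlev]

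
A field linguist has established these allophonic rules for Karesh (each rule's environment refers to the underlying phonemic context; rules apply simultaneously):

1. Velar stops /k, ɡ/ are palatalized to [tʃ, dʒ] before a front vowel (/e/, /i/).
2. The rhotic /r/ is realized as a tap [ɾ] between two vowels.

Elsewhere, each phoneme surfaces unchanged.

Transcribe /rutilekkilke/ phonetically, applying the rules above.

/r/ (word-initial) is in the target of rule 2 but the environment (between two vowels) is not met → [r].
/u/ stays [u].
/t/ (between /u/ and /i/) is unaffected → [t].
/i/ (between /t/ and /l/): no rule targets it → [i].
/l/ (between /i/ and /e/) is unaffected → [l].
/e/ (between /l/ and /k/) is unaffected → [e].
/k/ — between /e/ and /k/; rule 1 does not apply here → [k].
/k/ (between /k/ and /i/) occurs before a front vowel → [tʃ] by rule 1.
/i/ (between /k/ and /l/) is unaffected → [i].
/l/ stays [l].
/k/ (between /l/ and /e/) occurs before a front vowel → [tʃ] by rule 1.
/e/ (word-final) is unaffected → [e].

[rutilektʃiltʃe]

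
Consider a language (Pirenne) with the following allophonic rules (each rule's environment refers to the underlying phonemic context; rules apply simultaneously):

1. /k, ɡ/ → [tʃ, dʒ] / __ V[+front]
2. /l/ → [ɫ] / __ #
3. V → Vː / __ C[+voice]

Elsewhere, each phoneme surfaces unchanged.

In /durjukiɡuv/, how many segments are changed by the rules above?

Segments that undergo a rule: /u/ → [uː] (rule 3); /k/ → [tʃ] (rule 1); /i/ → [iː] (rule 3); /u/ → [uː] (rule 3).
All other segments surface unchanged.

4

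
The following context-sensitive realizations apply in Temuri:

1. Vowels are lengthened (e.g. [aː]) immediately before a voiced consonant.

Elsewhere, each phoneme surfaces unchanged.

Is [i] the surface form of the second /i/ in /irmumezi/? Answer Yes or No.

Yes

/i/ — word-final; rule 1 does not apply here → [i].
The actual realization is [i], which matches [i].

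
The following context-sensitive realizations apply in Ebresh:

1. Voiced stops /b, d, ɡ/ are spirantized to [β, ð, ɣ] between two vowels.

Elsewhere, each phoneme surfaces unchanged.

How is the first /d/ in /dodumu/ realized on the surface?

/d/ (word-initial): rule 1 targets it, but not between two vowels → unchanged [d].

[d]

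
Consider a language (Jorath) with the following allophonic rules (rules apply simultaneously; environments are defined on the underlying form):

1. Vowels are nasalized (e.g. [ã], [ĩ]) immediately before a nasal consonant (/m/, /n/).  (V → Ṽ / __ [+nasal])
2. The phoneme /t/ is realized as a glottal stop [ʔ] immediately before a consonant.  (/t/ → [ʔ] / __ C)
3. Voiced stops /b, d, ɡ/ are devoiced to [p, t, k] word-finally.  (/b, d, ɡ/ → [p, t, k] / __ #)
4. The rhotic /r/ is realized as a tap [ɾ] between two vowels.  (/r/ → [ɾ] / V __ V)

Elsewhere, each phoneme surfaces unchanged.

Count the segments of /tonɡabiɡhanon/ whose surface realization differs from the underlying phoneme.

3

Segments that undergo a rule: /o/ → [õ] (rule 1); /a/ → [ã] (rule 1); /o/ → [õ] (rule 1).
All other segments surface unchanged.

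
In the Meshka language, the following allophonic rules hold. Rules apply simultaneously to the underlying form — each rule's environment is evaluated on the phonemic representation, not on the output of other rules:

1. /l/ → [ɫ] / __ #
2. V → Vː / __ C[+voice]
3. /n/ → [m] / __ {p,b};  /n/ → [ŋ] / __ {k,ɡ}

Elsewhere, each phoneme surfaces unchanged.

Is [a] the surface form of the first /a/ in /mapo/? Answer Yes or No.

Yes

/a/ (between /m/ and /p/): rule 2 targets it, but not before a voiced consonant → unchanged [a].
The actual realization is [a], which matches [a].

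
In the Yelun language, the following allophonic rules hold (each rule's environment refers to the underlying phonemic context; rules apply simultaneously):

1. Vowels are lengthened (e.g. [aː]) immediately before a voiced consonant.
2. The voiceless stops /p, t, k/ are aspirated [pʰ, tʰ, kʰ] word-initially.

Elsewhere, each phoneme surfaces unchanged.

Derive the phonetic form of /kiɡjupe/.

Rule 2 applies to /k/ (word-initial: word-initially) → [kʰ].
/i/ (between /k/ and /ɡ/): before a voiced consonant, so rule 1 applies → [iː].
/ɡ/ — not in any rule's target class → [ɡ].
/j/ stays [j].
/u/ (between /j/ and /p/) is in the target of rule 1 but the environment (before a voiced consonant) is not met → [u].
/p/ (between /u/ and /e/) fails the environment for rule 2, so it stays [p].
/e/ — word-final; rule 1 does not apply here → [e].

[kʰiːɡjupe]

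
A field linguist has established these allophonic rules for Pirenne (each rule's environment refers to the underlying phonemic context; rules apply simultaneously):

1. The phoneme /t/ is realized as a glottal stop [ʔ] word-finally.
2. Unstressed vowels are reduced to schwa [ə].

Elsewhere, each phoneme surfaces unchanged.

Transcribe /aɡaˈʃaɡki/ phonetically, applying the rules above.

/a/ — word-initial, in an unstressed syllable — surfaces as [ə] (rule 2).
/a/ meets the environment for rule 2 (in an unstressed syllable) → [ə].
/a/ (between /ʃ/ and /ɡ/) is in the target of rule 2 but the environment (in an unstressed syllable) is not met → [a].
/i/ (word-final): in an unstressed syllable, so rule 2 applies → [ə].

[əɡəˈʃaɡkə]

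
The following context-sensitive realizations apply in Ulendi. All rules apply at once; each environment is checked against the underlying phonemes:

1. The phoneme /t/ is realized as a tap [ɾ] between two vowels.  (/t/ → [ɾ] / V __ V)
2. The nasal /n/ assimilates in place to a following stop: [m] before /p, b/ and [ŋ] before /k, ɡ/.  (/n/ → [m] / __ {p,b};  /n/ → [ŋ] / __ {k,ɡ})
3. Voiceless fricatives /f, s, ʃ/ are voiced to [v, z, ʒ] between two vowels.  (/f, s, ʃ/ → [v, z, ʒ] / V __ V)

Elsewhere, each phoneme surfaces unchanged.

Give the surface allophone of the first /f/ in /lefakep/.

/f/ — between /e/ and /a/, between two vowels — surfaces as [v] (rule 3).

[v]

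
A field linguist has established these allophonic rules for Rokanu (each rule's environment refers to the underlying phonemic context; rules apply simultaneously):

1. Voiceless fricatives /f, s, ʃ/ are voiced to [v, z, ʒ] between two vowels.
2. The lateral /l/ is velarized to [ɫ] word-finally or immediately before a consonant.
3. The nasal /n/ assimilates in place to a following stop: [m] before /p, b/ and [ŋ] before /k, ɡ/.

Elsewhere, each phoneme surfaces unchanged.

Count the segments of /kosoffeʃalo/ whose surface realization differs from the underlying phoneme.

Segments that undergo a rule: /s/ → [z] (rule 1); /ʃ/ → [ʒ] (rule 1).
All other segments surface unchanged.

2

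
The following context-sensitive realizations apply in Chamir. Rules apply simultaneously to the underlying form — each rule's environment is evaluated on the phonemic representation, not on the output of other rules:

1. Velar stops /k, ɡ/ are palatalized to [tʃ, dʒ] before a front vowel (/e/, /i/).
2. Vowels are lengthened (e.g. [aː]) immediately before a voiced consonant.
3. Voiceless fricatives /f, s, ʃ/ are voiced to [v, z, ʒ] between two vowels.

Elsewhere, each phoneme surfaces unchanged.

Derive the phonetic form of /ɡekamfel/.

/ɡ/ (word-initial) occurs before a front vowel → [dʒ] by rule 1.
/e/ — between /ɡ/ and /k/; rule 2 does not apply here → [e].
/k/ — between /e/ and /a/; rule 1 does not apply here → [k].
/a/ — between /k/ and /m/, before a voiced consonant — surfaces as [aː] (rule 2).
/m/ — not in any rule's target class → [m].
/f/ (between /m/ and /e/): rule 3 targets it, but not between two vowels → unchanged [f].
/e/ meets the environment for rule 2 (before a voiced consonant) → [eː].
/l/ (word-final) is unaffected → [l].

[dʒekaːmfeːl]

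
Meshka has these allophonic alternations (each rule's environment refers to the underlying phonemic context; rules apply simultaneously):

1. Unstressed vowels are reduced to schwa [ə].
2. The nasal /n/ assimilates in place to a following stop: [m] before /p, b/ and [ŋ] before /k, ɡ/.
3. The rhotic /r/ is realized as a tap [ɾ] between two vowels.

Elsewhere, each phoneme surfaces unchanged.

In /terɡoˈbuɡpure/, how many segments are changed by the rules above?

5

Segments that undergo a rule: /e/ → [ə] (rule 1); /o/ → [ə] (rule 1); /u/ → [ə] (rule 1); /r/ → [ɾ] (rule 3); /e/ → [ə] (rule 1).
All other segments surface unchanged.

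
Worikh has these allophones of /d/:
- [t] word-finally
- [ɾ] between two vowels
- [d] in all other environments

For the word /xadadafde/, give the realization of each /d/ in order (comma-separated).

[ɾ], [ɾ], [d]

Occurrence 1 (position 3): between two vowels → [ɾ].
Occurrence 2 (position 5): between two vowels → [ɾ].
Occurrence 3 (position 8): no conditioning environment matches → elsewhere allophone [d].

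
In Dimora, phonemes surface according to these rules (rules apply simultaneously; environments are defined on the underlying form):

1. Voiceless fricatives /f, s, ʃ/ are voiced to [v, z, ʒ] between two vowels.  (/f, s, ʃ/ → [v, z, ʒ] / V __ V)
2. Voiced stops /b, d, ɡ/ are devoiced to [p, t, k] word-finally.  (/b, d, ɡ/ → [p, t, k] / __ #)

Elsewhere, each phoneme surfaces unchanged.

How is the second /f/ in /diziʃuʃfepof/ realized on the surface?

/f/ — word-final; rule 1 does not apply here → [f].

[f]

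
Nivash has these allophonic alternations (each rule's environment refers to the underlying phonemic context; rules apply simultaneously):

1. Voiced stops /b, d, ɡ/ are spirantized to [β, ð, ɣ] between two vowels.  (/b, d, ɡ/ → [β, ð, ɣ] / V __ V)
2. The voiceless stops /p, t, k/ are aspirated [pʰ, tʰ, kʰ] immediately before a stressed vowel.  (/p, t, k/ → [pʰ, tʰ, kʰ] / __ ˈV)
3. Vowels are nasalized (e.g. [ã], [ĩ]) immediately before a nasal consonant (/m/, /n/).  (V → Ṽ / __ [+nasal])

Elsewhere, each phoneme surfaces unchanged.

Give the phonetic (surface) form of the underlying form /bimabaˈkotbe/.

[bĩmaβaˈkʰotbe]

/b/ — word-initial; rule 1 does not apply here → [b].
/i/ (between /b/ and /m/): before a nasal consonant, so rule 3 applies → [ĩ].
/m/ stays [m].
/a/ (between /m/ and /b/) fails the environment for rule 3, so it stays [a].
/b/ — between /a/ and /a/, between two vowels — surfaces as [β] (rule 1).
/a/ — between /b/ and /k/; rule 3 does not apply here → [a].
/k/ meets the environment for rule 2 (immediately before a stressed vowel) → [kʰ].
/o/ — between /k/ and /t/; rule 3 does not apply here → [o].
/t/ (between /o/ and /b/): rule 2 targets it, but not immediately before a stressed vowel → unchanged [t].
/b/ (between /t/ and /e/): rule 1 targets it, but not between two vowels → unchanged [b].
/e/ (word-final): rule 3 targets it, but not before a nasal consonant → unchanged [e].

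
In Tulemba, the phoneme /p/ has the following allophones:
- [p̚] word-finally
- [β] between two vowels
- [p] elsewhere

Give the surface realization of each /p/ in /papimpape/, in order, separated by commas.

[p], [β], [p], [β]

Occurrence 1 (position 1): no conditioning environment matches → elsewhere allophone [p].
Occurrence 2 (position 3): between two vowels → [β].
Occurrence 3 (position 6): no conditioning environment matches → elsewhere allophone [p].
Occurrence 4 (position 8): between two vowels → [β].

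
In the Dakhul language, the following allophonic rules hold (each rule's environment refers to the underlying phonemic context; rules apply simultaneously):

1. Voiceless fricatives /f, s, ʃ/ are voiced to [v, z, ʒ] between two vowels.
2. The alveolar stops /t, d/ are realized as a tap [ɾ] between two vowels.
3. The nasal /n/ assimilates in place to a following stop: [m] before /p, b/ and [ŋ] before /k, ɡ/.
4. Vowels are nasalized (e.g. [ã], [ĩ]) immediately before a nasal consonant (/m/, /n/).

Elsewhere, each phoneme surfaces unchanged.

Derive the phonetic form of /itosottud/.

/i/ (word-initial) fails the environment for rule 4, so it stays [i].
/t/ — between /i/ and /o/, between two vowels — surfaces as [ɾ] (rule 2).
/o/ (between /t/ and /s/): rule 4 targets it, but not before a nasal consonant → unchanged [o].
/s/ (between /o/ and /o/): between two vowels, so rule 1 applies → [z].
/o/ (between /s/ and /t/): rule 4 targets it, but not before a nasal consonant → unchanged [o].
/t/ (between /o/ and /t/) is in the target of rule 2 but the environment (between two vowels) is not met → [t].
/t/ (between /t/ and /u/): rule 2 targets it, but not between two vowels → unchanged [t].
/u/ (between /t/ and /d/) fails the environment for rule 4, so it stays [u].
/d/ — word-final; rule 2 does not apply here → [d].

[iɾozottud]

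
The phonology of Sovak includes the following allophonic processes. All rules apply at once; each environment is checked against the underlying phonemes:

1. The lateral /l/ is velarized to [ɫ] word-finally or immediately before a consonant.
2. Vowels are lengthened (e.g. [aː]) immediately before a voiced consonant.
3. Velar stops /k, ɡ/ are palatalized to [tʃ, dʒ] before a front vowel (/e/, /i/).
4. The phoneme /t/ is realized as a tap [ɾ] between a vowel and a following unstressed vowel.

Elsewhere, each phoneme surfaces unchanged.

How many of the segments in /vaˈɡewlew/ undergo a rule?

4

Segments that undergo a rule: /a/ → [aː] (rule 2); /ɡ/ → [dʒ] (rule 3); /e/ → [eː] (rule 2); /e/ → [eː] (rule 2).
All other segments surface unchanged.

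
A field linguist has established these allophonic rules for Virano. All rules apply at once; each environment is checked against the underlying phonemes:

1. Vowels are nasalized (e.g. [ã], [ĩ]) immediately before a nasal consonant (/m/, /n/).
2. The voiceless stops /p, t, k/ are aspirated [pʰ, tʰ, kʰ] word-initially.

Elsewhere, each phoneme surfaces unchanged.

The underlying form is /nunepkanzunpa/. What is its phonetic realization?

[nũnepkãnzũnpa]

/n/ stays [n].
Rule 1 applies to /u/ (between /n/ and /n/: before a nasal consonant) → [ũ].
/n/ — not in any rule's target class → [n].
/e/ — between /n/ and /p/; rule 1 does not apply here → [e].
/p/ (between /e/ and /k/) fails the environment for rule 2, so it stays [p].
/k/ — between /p/ and /a/; rule 2 does not apply here → [k].
/a/ meets the environment for rule 1 (before a nasal consonant) → [ã].
/n/ (between /a/ and /z/): no rule targets it → [n].
/z/ — not in any rule's target class → [z].
/u/ (between /z/ and /n/): before a nasal consonant, so rule 1 applies → [ũ].
/n/ stays [n].
/p/ (between /n/ and /a/): rule 2 targets it, but not word-initially → unchanged [p].
/a/ — word-final; rule 1 does not apply here → [a].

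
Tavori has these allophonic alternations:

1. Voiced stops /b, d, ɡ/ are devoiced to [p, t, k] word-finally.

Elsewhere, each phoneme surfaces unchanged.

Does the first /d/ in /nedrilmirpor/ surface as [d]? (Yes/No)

/d/ — between /e/ and /r/; rule 1 does not apply here → [d].
The actual realization is [d], which matches [d].

Yes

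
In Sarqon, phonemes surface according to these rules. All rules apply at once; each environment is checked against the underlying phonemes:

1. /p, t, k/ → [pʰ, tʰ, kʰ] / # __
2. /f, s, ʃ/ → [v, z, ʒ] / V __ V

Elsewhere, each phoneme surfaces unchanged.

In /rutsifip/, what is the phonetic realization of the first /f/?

[v]

Rule 2 applies to /f/ (between /i/ and /i/: between two vowels) → [v].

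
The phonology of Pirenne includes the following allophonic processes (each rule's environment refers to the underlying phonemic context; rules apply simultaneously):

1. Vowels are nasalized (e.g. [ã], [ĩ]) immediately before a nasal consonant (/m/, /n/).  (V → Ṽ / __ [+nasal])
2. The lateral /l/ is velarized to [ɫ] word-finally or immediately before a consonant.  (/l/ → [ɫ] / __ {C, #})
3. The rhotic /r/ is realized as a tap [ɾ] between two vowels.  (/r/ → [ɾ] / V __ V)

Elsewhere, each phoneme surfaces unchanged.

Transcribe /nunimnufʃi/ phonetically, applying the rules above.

[nũnĩmnufʃi]

/n/ stays [n].
/u/ (between /n/ and /n/): before a nasal consonant, so rule 1 applies → [ũ].
/n/ stays [n].
/i/ (between /n/ and /m/): before a nasal consonant, so rule 1 applies → [ĩ].
/m/ (between /i/ and /n/) is unaffected → [m].
/n/ (between /m/ and /u/) is unaffected → [n].
/u/ (between /n/ and /f/): rule 1 targets it, but not before a nasal consonant → unchanged [u].
/f/ (between /u/ and /ʃ/) is unaffected → [f].
/ʃ/ — not in any rule's target class → [ʃ].
/i/ — word-final; rule 1 does not apply here → [i].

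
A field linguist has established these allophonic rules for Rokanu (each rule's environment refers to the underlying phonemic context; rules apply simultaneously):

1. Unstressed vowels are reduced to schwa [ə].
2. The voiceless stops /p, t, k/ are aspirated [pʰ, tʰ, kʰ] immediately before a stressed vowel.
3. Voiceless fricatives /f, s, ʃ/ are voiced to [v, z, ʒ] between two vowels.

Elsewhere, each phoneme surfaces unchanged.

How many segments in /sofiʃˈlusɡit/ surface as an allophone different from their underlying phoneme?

Segments that undergo a rule: /o/ → [ə] (rule 1); /f/ → [v] (rule 3); /i/ → [ə] (rule 1); /i/ → [ə] (rule 1).
All other segments surface unchanged.

4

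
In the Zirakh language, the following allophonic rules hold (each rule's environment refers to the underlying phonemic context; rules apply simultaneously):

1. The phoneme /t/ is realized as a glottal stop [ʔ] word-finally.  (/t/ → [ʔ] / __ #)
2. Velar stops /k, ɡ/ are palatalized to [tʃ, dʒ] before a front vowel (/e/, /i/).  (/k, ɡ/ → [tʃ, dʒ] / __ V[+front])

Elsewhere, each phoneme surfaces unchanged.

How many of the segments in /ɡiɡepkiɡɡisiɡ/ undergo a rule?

Segments that undergo a rule: /ɡ/ → [dʒ] (rule 2); /ɡ/ → [dʒ] (rule 2); /k/ → [tʃ] (rule 2); /ɡ/ → [dʒ] (rule 2).
All other segments surface unchanged.

4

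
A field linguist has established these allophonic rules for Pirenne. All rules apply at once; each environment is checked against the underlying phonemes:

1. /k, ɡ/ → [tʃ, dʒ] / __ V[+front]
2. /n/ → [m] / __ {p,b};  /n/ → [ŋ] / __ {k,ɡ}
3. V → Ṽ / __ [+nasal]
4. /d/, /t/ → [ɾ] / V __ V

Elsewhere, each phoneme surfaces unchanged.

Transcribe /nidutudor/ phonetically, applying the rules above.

[niɾuɾuɾor]

/n/ — word-initial; rule 2 does not apply here → [n].
/i/ — between /n/ and /d/; rule 3 does not apply here → [i].
/d/ meets the environment for rule 4 (between two vowels) → [ɾ].
/u/ (between /d/ and /t/): rule 3 targets it, but not before a nasal consonant → unchanged [u].
/t/ meets the environment for rule 4 (between two vowels) → [ɾ].
/u/ — between /t/ and /d/; rule 3 does not apply here → [u].
/d/ (between /u/ and /o/) occurs between two vowels → [ɾ] by rule 4.
/o/ (between /d/ and /r/): rule 3 targets it, but not before a nasal consonant → unchanged [o].
/r/ stays [r].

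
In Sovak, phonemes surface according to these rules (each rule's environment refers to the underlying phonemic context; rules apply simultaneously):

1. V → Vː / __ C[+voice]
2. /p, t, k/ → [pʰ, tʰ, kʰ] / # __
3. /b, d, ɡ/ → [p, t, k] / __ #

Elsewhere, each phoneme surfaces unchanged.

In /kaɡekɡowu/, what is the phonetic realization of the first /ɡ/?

[ɡ]

/ɡ/ (between /a/ and /e/) is in the target of rule 3 but the environment (word-finally) is not met → [ɡ].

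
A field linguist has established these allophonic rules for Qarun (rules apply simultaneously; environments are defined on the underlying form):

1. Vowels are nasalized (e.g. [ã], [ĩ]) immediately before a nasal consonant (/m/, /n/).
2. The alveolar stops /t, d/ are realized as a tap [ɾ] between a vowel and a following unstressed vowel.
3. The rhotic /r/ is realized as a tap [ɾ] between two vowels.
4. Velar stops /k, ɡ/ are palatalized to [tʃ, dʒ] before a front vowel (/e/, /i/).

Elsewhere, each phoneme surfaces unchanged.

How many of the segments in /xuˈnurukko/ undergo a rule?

Segments that undergo a rule: /u/ → [ũ] (rule 1); /r/ → [ɾ] (rule 3).
All other segments surface unchanged.

2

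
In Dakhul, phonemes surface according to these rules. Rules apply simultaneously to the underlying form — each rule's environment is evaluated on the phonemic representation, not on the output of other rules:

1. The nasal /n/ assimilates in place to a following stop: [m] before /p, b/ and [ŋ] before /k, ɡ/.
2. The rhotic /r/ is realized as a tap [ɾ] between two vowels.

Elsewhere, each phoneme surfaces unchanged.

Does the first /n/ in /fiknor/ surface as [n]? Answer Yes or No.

/n/ (between /k/ and /o/): rule 1 targets it, but not before a labial or velar stop → unchanged [n].
The actual realization is [n], which matches [n].

Yes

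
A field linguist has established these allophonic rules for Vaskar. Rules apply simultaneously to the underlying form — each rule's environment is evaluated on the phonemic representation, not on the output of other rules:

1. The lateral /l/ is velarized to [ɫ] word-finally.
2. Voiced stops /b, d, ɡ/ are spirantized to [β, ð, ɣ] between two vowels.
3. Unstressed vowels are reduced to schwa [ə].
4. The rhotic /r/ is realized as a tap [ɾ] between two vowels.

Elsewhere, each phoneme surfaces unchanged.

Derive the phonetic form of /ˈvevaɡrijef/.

[ˈvevəɡrəjəf]

/v/ (word-initial) is unaffected → [v].
/e/ — between /v/ and /v/; rule 3 does not apply here → [e].
/v/ stays [v].
/a/ — between /v/ and /ɡ/, in an unstressed syllable — surfaces as [ə] (rule 3).
/ɡ/ (between /a/ and /r/): rule 2 targets it, but not between two vowels → unchanged [ɡ].
/r/ (between /ɡ/ and /i/) fails the environment for rule 4, so it stays [r].
/i/ — between /r/ and /j/, in an unstressed syllable — surfaces as [ə] (rule 3).
/j/ (between /i/ and /e/): no rule targets it → [j].
/e/ (between /j/ and /f/) occurs in an unstressed syllable → [ə] by rule 3.
/f/ — not in any rule's target class → [f].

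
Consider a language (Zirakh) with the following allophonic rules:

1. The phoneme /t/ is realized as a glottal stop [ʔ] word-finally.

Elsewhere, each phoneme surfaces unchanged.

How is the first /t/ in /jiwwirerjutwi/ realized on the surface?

/t/ — between /u/ and /w/; rule 1 does not apply here → [t].

[t]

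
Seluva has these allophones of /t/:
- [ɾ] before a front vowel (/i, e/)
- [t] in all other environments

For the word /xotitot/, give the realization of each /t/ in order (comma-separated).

Occurrence 1 (position 3): before a front vowel (/i, e/) → [ɾ].
Occurrence 2 (position 5): no conditioning environment matches → elsewhere allophone [t].
Occurrence 3 (position 7): no conditioning environment matches → elsewhere allophone [t].

[ɾ], [t], [t]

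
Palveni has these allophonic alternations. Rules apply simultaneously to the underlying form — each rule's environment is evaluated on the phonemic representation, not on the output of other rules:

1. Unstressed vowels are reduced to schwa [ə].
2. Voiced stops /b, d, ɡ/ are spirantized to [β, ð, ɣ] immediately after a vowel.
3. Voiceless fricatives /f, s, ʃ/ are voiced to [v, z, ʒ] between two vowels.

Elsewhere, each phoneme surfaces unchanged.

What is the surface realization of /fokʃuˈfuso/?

/f/ — word-initial; rule 3 does not apply here → [f].
/o/ (between /f/ and /k/) occurs in an unstressed syllable → [ə] by rule 1.
/k/ stays [k].
/ʃ/ (between /k/ and /u/) is in the target of rule 3 but the environment (between two vowels) is not met → [ʃ].
/u/ (between /ʃ/ and /f/) occurs in an unstressed syllable → [ə] by rule 1.
/f/ (between /u/ and /u/): between two vowels, so rule 3 applies → [v].
/u/ (between /f/ and /s/) is in the target of rule 1 but the environment (in an unstressed syllable) is not met → [u].
/s/ (between /u/ and /o/) occurs between two vowels → [z] by rule 3.
/o/ (word-final) occurs in an unstressed syllable → [ə] by rule 1.

[fəkʃəˈvuzə]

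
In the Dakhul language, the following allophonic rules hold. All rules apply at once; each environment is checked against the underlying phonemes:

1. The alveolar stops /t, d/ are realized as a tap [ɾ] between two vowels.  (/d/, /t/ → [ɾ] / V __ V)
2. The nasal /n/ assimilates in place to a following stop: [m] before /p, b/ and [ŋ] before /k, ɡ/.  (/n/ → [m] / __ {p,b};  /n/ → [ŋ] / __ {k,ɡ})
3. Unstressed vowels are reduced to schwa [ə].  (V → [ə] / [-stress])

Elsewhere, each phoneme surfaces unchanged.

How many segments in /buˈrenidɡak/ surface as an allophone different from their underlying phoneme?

3

Segments that undergo a rule: /u/ → [ə] (rule 3); /i/ → [ə] (rule 3); /a/ → [ə] (rule 3).
All other segments surface unchanged.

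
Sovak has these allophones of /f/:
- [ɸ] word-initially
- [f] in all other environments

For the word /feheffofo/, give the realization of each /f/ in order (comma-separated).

Occurrence 1 (position 1): word-initially → [ɸ].
Occurrence 2 (position 5): no conditioning environment matches → elsewhere allophone [f].
Occurrence 3 (position 6): no conditioning environment matches → elsewhere allophone [f].
Occurrence 4 (position 8): no conditioning environment matches → elsewhere allophone [f].

[ɸ], [f], [f], [f]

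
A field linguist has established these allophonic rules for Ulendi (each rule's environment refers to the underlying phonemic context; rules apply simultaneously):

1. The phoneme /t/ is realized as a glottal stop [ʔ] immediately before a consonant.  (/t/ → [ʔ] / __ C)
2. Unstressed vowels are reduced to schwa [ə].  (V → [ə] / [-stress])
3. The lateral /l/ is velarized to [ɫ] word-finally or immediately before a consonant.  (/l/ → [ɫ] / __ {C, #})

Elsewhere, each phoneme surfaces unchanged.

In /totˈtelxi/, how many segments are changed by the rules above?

4

Segments that undergo a rule: /o/ → [ə] (rule 2); /t/ → [ʔ] (rule 1); /l/ → [ɫ] (rule 3); /i/ → [ə] (rule 2).
All other segments surface unchanged.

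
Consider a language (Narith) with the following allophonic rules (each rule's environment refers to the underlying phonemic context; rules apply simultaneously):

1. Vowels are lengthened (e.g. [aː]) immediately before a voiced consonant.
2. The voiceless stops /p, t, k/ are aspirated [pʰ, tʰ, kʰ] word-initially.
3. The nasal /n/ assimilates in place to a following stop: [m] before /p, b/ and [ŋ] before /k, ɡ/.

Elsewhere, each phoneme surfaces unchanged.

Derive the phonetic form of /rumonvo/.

[ruːmoːnvo]

Rule 1 applies to /u/ (between /r/ and /m/: before a voiced consonant) → [uː].
Rule 1 applies to /o/ (between /m/ and /n/: before a voiced consonant) → [oː].
/n/ (between /o/ and /v/): rule 3 targets it, but not before a labial or velar stop → unchanged [n].
/o/ (word-final) is in the target of rule 1 but the environment (before a voiced consonant) is not met → [o].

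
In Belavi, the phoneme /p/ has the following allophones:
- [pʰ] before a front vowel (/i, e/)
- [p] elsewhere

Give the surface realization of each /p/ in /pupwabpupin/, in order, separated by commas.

Occurrence 1 (position 1): no conditioning environment matches → elsewhere allophone [p].
Occurrence 2 (position 3): no conditioning environment matches → elsewhere allophone [p].
Occurrence 3 (position 7): no conditioning environment matches → elsewhere allophone [p].
Occurrence 4 (position 9): before a front vowel (/i, e/) → [pʰ].

[p], [p], [p], [pʰ]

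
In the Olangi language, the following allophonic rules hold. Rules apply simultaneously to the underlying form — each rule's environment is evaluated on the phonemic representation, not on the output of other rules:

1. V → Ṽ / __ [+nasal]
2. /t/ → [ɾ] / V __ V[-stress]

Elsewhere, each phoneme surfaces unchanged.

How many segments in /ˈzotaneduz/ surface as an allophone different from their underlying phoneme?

2

Segments that undergo a rule: /t/ → [ɾ] (rule 2); /a/ → [ã] (rule 1).
All other segments surface unchanged.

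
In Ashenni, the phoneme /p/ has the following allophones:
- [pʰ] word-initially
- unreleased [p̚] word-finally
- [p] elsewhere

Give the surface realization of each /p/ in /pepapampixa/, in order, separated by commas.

Occurrence 1 (position 1): word-initially → [pʰ].
Occurrence 2 (position 3): no conditioning environment matches → elsewhere allophone [p].
Occurrence 3 (position 5): no conditioning environment matches → elsewhere allophone [p].
Occurrence 4 (position 8): no conditioning environment matches → elsewhere allophone [p].

[pʰ], [p], [p], [p]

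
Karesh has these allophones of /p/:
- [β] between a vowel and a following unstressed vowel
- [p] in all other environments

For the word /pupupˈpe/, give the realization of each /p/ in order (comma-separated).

Occurrence 1 (position 1): no conditioning environment matches → elsewhere allophone [p].
Occurrence 2 (position 3): between a vowel and a following unstressed vowel → [β].
Occurrence 3 (position 5): no conditioning environment matches → elsewhere allophone [p].
Occurrence 4 (position 6): no conditioning environment matches → elsewhere allophone [p].

[p], [β], [p], [p]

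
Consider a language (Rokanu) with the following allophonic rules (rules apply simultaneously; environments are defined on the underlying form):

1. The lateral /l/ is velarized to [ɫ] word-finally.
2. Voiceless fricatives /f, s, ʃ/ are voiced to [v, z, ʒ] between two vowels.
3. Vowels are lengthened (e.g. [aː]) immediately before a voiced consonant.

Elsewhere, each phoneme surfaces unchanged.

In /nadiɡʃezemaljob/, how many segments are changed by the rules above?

Segments that undergo a rule: /a/ → [aː] (rule 3); /i/ → [iː] (rule 3); /e/ → [eː] (rule 3); /e/ → [eː] (rule 3); /a/ → [aː] (rule 3); /o/ → [oː] (rule 3).
All other segments surface unchanged.

6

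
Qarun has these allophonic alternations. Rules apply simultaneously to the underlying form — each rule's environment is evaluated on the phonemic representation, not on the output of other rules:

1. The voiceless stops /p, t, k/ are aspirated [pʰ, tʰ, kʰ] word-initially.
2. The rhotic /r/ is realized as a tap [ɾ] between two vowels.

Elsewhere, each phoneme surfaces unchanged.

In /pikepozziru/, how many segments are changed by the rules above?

2

Segments that undergo a rule: /p/ → [pʰ] (rule 1); /r/ → [ɾ] (rule 2).
All other segments surface unchanged.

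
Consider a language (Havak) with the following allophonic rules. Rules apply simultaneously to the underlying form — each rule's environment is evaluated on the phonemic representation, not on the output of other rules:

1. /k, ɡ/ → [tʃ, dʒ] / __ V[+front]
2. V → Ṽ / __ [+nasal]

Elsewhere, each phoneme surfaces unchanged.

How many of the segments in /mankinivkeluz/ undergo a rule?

Segments that undergo a rule: /a/ → [ã] (rule 2); /k/ → [tʃ] (rule 1); /i/ → [ĩ] (rule 2); /k/ → [tʃ] (rule 1).
All other segments surface unchanged.

4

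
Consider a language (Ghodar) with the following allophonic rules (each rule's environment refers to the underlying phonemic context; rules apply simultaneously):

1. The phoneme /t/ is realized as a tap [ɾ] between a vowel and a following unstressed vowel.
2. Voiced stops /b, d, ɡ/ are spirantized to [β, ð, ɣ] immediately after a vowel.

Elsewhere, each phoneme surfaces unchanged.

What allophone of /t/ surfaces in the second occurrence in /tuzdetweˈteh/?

/t/ (between /e/ and /w/) fails the environment for rule 1, so it stays [t].

[t]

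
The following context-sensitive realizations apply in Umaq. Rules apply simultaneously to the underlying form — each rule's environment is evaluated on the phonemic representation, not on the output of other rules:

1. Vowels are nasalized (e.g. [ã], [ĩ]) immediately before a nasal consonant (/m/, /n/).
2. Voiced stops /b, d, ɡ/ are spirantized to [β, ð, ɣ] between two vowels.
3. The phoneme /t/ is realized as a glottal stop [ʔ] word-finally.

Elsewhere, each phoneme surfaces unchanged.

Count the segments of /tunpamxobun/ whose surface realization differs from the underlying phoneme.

Segments that undergo a rule: /u/ → [ũ] (rule 1); /a/ → [ã] (rule 1); /b/ → [β] (rule 2); /u/ → [ũ] (rule 1).
All other segments surface unchanged.

4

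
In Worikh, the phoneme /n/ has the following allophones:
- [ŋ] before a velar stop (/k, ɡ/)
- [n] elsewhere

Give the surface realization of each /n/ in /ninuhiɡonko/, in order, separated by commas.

Occurrence 1 (position 1): no conditioning environment matches → elsewhere allophone [n].
Occurrence 2 (position 3): no conditioning environment matches → elsewhere allophone [n].
Occurrence 3 (position 9): before a velar stop → [ŋ].

[n], [n], [ŋ]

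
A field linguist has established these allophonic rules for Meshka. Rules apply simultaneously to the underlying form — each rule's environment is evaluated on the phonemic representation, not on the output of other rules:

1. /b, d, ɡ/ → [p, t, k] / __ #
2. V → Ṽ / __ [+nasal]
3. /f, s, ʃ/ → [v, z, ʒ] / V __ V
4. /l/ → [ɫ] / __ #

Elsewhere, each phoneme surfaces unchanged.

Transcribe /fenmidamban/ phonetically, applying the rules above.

[fẽnmidãmbãn]

/f/ (word-initial) is in the target of rule 3 but the environment (between two vowels) is not met → [f].
Rule 2 applies to /e/ (between /f/ and /n/: before a nasal consonant) → [ẽ].
/n/ — not in any rule's target class → [n].
/m/ (between /n/ and /i/) is unaffected → [m].
/i/ (between /m/ and /d/) is in the target of rule 2 but the environment (before a nasal consonant) is not met → [i].
/d/ (between /i/ and /a/) is in the target of rule 1 but the environment (word-finally) is not met → [d].
/a/ (between /d/ and /m/) occurs before a nasal consonant → [ã] by rule 2.
/m/ stays [m].
/b/ (between /m/ and /a/) fails the environment for rule 1, so it stays [b].
Rule 2 applies to /a/ (between /b/ and /n/: before a nasal consonant) → [ã].
/n/ (word-final): no rule targets it → [n].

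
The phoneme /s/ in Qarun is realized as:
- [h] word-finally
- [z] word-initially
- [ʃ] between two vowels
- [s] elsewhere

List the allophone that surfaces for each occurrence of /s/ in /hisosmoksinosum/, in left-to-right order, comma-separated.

Occurrence 1 (position 3): between two vowels → [ʃ].
Occurrence 2 (position 5): no conditioning environment matches → elsewhere allophone [s].
Occurrence 3 (position 9): no conditioning environment matches → elsewhere allophone [s].
Occurrence 4 (position 13): between two vowels → [ʃ].

[ʃ], [s], [s], [ʃ]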